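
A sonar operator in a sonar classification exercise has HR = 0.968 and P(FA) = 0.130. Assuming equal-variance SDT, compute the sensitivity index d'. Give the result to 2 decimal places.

d' = 2.98

Φ⁻¹(H) = Φ⁻¹(0.968) = 1.852
Φ⁻¹(FA) = Φ⁻¹(0.130) = -1.126
d' = z(H) − z(FA) = 1.852 − (-1.126) = 2.978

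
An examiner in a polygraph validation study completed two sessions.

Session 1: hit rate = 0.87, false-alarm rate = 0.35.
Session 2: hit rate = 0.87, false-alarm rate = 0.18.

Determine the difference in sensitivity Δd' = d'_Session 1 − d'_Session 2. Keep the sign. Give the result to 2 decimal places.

Session 1: z(0.87) = 1.126, z(0.35) = -0.385, d' = 1.511
Session 2: z(0.87) = 1.126, z(0.18) = -0.915, d' = 2.041
Δd' = d'_Session 1 − d'_Session 2 = 1.511 − 2.041 = -0.530
Session 2 has the higher sensitivity.

Δd' = -0.53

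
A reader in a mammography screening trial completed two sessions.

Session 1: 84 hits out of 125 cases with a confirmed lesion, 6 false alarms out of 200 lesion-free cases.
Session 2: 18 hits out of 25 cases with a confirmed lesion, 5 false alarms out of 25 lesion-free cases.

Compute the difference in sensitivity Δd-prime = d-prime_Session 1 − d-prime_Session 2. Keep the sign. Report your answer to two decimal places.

Δd-prime = 0.90

Session 1: z(0.6720) = 0.445, z(0.0300) = -1.881, d' = 2.326
Session 2: z(0.7200) = 0.583, z(0.2000) = -0.842, d' = 1.425
Δd' = d'_Session 1 − d'_Session 2 = 2.326 − 1.425 = 0.901
Session 1 has the higher sensitivity.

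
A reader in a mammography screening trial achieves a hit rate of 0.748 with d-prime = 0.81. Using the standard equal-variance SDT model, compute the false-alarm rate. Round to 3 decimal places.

z(hit rate) = z(0.748) = 0.6682
z(FA) = z(H) − d' = 0.6682 − 0.81 = -0.1418
false-alarm rate = Φ(-0.1418) = 0.4436

false-alarm rate = 0.444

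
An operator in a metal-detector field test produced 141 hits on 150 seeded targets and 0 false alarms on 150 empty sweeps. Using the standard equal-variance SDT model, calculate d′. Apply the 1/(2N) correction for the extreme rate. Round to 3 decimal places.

The false-alarm rate is 0/150 = 0, so apply the 1/(2N) correction: FA → 1/(2·150) = 0.00333.
z(H) = z(0.94000) = 1.5548
z(FA) = z(0.00333) = -2.7134
d' = 1.5548 − (-2.7134) = 4.2682

d′ = 4.268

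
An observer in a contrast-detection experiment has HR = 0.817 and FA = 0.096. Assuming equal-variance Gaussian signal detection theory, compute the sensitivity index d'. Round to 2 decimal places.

Φ⁻¹(H) = Φ⁻¹(0.817) = 0.9040
Φ⁻¹(FA) = Φ⁻¹(0.096) = -1.3047
d' = z(H) − z(FA) = 0.9040 − (-1.3047) = 2.2087

d' = 2.21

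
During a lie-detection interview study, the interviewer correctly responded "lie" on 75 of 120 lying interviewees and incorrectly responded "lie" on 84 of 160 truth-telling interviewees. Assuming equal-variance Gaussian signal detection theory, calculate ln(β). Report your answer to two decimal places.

ln β = -0.05

H = 75/120 = 0.6250
FA = 84/160 = 0.5250
z(H) = z(0.6250) = 0.319
z(FA) = z(0.5250) = 0.063
ln β = −½·[z(H)² − z(FA)²] = −0.5 × (0.102 − 0.004) = -0.049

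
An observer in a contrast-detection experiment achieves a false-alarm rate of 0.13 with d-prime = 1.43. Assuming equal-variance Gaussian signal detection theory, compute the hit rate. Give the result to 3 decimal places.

z(false-alarm rate) = z(0.13) = -1.1264
z(H) = z(FA) + d' = -1.1264 + 1.43 = 0.3036
hit rate = Φ(0.3036) = 0.6193

hit rate = 0.619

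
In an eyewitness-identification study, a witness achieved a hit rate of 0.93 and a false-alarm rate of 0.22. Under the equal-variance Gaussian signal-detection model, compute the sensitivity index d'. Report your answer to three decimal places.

d' = 2.248

Φ⁻¹(0.93) = 1.4758, Φ⁻¹(0.22) = -0.7722
d' = z(H) − z(FA) = 1.4758 − (-0.7722) = 2.2480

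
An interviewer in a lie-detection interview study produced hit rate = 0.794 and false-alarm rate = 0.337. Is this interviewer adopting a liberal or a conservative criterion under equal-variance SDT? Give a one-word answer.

liberal

z(H) = 0.820, z(FA) = -0.421
c = −½·(z(H) + z(FA)) = -0.1995
c < 0 → liberal criterion (biased toward responding “yes”).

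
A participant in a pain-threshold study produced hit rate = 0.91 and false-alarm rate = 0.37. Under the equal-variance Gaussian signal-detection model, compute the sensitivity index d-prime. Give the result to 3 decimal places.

Φ⁻¹(H) = 1.3408
Φ⁻¹(FA) = -0.3319
d' = z(H) − z(FA) = 1.3408 − (-0.3319) = 1.6727

d-prime = 1.673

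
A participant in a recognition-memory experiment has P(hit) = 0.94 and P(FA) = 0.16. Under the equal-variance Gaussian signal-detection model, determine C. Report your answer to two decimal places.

z(H) = z(0.94) = 1.555
z(FA) = z(0.16) = -0.994
c = −½·[z(H) + z(FA)] = −0.5 × (1.555 + (-0.994)) = -0.2805
c < 0: the participant has a liberal response bias.

C = -0.28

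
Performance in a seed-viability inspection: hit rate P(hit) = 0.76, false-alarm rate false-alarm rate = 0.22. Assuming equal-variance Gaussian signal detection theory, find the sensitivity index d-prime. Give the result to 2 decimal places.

Φ⁻¹(H) = 0.706
Φ⁻¹(FA) = -0.772
d' = z(H) − z(FA) = 0.706 − (-0.772) = 1.478

d-prime = 1.48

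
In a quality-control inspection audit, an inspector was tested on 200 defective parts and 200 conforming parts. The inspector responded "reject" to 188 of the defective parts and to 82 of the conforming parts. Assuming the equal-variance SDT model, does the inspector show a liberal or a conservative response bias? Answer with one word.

liberal

z(H) = 1.555, z(FA) = -0.228
c = −½·(z(H) + z(FA)) = -0.6635
c < 0 → liberal criterion (biased toward responding “yes”).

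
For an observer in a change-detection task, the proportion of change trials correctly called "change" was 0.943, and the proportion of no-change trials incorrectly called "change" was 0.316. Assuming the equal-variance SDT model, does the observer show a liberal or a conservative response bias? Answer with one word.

z(H) = 1.580, z(FA) = -0.479
c = −½·(z(H) + z(FA)) = -0.5505
c < 0 → liberal criterion (biased toward responding “yes”).

liberal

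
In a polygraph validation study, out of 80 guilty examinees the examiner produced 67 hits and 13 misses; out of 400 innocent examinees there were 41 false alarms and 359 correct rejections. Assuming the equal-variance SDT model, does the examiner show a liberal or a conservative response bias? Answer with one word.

z(H) = 0.984, z(FA) = -1.267
c = −½·(z(H) + z(FA)) = 0.1415
c > 0 → conservative criterion (biased toward responding “no”).

conservative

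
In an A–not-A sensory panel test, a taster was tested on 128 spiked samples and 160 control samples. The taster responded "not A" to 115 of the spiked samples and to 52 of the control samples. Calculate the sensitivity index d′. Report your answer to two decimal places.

H = 115/128 = 0.8984
FA = 52/160 = 0.3250
z(H) = 1.272
z(FA) = -0.454
d' = z(H) − z(FA) = 1.272 − (-0.454) = 1.726

d′ = 1.73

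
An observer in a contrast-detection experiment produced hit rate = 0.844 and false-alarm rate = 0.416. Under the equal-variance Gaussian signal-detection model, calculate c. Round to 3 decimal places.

c = -0.399

z(H) = z(0.844) = 1.0110
z(FA) = z(0.416) = -0.2121
c = −½·[z(H) + z(FA)] = −0.5 × (1.0110 + (-0.2121)) = -0.39945
c < 0: the observer has a liberal response bias.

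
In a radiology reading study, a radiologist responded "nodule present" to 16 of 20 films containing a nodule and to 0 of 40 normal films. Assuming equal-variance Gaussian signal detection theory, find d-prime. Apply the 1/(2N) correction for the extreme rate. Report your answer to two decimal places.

d-prime = 3.08

The false-alarm rate is 0/40 = 0, so apply the 1/(2N) correction: FA → 1/(2·40) = 0.01250.
z(H) = z(0.80000) = 0.842
z(FA) = z(0.01250) = -2.241
d' = 0.842 − (-2.241) = 3.083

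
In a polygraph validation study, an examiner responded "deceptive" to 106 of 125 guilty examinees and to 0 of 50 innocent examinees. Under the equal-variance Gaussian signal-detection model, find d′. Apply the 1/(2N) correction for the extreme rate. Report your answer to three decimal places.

The false-alarm rate is 0/50 = 0, so apply the 1/(2N) correction: FA → 1/(2·50) = 0.01000.
z(H) = z(0.84800) = 1.0279
z(FA) = z(0.01000) = -2.3263
d' = 1.0279 − (-2.3263) = 3.3542

d′ = 3.354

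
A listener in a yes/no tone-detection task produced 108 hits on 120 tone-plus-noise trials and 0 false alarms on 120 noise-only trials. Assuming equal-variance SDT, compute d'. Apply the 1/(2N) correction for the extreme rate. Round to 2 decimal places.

The false-alarm rate is 0/120 = 0, so apply the 1/(2N) correction: FA → 1/(2·120) = 0.00417.
z(H) = z(0.90000) = 1.282
z(FA) = z(0.00417) = -2.638
d' = 1.282 − (-2.638) = 3.920

d' = 3.92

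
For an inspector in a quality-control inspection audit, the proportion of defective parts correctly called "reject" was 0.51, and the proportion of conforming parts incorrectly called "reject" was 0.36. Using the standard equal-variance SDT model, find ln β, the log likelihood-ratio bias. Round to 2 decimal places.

Φ⁻¹(0.51) = 0.025, Φ⁻¹(0.36) = -0.358
ln β = −½·[z(H)² − z(FA)²] = −0.5 × (0.001 − 0.128) = 0.0635

ln β = 0.06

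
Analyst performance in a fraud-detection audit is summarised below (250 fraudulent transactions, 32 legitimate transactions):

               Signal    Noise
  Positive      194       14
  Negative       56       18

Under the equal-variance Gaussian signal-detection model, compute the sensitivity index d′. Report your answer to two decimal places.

d′ = 0.92

H = 194/250 = 0.7760
FA = 14/32 = 0.4375
z(H) = z(0.7760) = 0.7588
z(FA) = z(0.4375) = -0.1573
d' = z(H) − z(FA) = 0.7588 − (-0.1573) = 0.9161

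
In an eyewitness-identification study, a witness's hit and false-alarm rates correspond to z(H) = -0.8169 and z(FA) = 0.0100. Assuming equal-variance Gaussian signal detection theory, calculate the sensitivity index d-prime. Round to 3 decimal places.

d-prime = -0.827

d' = z(H) − z(FA) = -0.8169 − 0.0100 = -0.8269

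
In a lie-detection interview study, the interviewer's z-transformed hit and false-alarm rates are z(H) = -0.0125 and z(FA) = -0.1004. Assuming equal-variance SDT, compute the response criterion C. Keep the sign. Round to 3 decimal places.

C = 0.056

c = −½·[z(H) + z(FA)] = −½·(-0.0125 + (-0.1004)) = 0.05645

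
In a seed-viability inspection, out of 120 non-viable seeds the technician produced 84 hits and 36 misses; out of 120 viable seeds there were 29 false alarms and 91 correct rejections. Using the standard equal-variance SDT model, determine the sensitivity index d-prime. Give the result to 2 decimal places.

d-prime = 1.23

H = 84/120 = 0.7000
FA = 29/120 = 0.2417
z(0.7000) = 0.5244, z(0.2417) = -0.7008
d' = z(H) − z(FA) = 0.5244 − (-0.7008) = 1.2252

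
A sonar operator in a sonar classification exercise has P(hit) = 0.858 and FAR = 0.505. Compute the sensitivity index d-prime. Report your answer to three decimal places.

d-prime = 1.059

z(H) = z(0.858) = 1.0714
z(FA) = z(0.505) = 0.0125
d' = z(H) − z(FA) = 1.0714 − 0.0125 = 1.0589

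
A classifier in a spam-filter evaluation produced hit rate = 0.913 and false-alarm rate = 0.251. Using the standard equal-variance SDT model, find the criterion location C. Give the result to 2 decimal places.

z(H) = z(0.913) = 1.3595
z(FA) = z(0.251) = -0.6713
c = −½·[z(H) + z(FA)] = −0.5 × (1.3595 + (-0.6713)) = -0.3441

C = -0.34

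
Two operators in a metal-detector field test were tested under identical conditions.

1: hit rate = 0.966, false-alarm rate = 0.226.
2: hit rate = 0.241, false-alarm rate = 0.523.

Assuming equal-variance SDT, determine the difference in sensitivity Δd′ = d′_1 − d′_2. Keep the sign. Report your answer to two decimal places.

1: z(0.966) = 1.825, z(0.226) = -0.752, d' = 2.577
2: z(0.241) = -0.703, z(0.523) = 0.058, d' = -0.761
Δd' = d'_1 − d'_2 = 2.577 − (-0.761) = 3.338
1 has the higher sensitivity.

Δd′ = 3.34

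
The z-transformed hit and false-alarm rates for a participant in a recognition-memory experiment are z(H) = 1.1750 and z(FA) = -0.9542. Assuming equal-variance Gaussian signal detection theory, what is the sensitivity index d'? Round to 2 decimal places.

d' = z(H) − z(FA) = 1.1750 − (-0.9542) = 2.1292

d' = 2.13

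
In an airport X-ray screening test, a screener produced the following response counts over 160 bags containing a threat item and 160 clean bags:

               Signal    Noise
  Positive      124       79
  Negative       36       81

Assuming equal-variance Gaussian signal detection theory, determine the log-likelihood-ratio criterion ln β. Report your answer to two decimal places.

H = 124/160 = 0.7750
FA = 79/160 = 0.4938
z(H) = z(0.7750) = 0.755
z(FA) = z(0.4938) = -0.016
ln β = −½·[z(H)² − z(FA)²] = −0.5 × (0.570 − 0.000) = -0.285

ln β = -0.29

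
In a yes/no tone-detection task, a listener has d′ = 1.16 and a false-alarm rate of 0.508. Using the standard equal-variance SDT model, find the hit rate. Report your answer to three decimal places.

hit rate = 0.881

z(false-alarm rate) = z(0.508) = 0.0201
z(H) = z(FA) + d' = 0.0201 + 1.16 = 1.1801
hit rate = Φ(1.1801) = 0.8810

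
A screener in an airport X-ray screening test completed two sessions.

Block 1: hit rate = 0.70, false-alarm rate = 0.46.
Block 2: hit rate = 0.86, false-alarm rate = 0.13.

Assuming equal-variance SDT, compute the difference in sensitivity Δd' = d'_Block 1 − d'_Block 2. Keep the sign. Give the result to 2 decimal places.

Δd' = -1.58

Block 1: z(0.70) = 0.524, z(0.46) = -0.100, d' = 0.624
Block 2: z(0.86) = 1.080, z(0.13) = -1.126, d' = 2.206
Δd' = d'_Block 1 − d'_Block 2 = 0.624 − 2.206 = -1.582
Block 2 has the higher sensitivity.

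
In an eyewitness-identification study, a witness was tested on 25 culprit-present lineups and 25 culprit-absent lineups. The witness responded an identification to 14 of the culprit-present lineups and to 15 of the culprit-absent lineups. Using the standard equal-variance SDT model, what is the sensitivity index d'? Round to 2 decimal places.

H = 14/25 = 0.5600
FA = 15/25 = 0.6000
z(0.5600) = 0.1510, z(0.6000) = 0.2533
d' = z(H) − z(FA) = 0.1510 − 0.2533 = -0.1023

d' = -0.10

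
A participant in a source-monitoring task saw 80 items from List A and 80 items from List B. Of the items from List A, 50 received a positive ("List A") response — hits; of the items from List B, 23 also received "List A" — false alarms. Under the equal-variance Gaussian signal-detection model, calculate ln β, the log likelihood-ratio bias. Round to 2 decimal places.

ln β = 0.11

H = 50/80 = 0.6250
FA = 23/80 = 0.2875
z(H) = z(0.6250) = 0.319
z(FA) = z(0.2875) = -0.561
ln β = −½·[z(H)² − z(FA)²] = −0.5 × (0.102 − 0.315) = 0.1065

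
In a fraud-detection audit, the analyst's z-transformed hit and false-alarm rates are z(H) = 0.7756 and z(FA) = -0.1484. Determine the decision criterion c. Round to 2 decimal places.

c = -0.31

c = −½·[z(H) + z(FA)] = −½·(0.7756 + (-0.1484)) = -0.3136
c < 0: the analyst has a liberal response bias.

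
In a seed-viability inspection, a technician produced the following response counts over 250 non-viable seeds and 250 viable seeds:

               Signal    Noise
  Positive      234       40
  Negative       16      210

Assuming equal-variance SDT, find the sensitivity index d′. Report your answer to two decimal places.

H = 234/250 = 0.9360
FA = 40/250 = 0.1600
z(H) = 1.5220
z(FA) = -0.9945
d' = z(H) − z(FA) = 1.5220 − (-0.9945) = 2.5165

d′ = 2.52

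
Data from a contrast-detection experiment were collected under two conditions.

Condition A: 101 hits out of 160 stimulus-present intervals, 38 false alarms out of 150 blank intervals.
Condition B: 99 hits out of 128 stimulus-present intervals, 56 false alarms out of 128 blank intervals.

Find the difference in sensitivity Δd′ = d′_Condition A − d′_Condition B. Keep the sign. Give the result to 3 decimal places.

Δd′ = 0.092

Condition A: z(0.6312) = 0.3350, z(0.2533) = -0.6641, d' = 0.9991
Condition B: z(0.7734) = 0.7501, z(0.4375) = -0.1573, d' = 0.9074
Δd' = d'_Condition A − d'_Condition B = 0.9991 − 0.9074 = 0.0917
Condition A has the higher sensitivity.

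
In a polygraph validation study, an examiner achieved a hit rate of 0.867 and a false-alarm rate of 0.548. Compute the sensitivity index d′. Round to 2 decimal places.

Φ⁻¹(H) = Φ⁻¹(0.867) = 1.112
Φ⁻¹(FA) = Φ⁻¹(0.548) = 0.121
d' = z(H) − z(FA) = 1.112 − 0.121 = 0.991

d′ = 0.99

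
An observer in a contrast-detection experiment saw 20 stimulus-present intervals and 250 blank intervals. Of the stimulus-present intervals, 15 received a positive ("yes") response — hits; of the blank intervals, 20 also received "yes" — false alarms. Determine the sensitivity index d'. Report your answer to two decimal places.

H = 15/20 = 0.7500
FA = 20/250 = 0.0800
z(H) = 0.6745
z(FA) = -1.4051
d' = z(H) − z(FA) = 0.6745 − (-1.4051) = 2.0796

d' = 2.08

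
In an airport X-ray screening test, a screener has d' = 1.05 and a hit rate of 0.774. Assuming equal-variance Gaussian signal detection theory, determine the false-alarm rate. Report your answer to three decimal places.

z(hit rate) = z(0.774) = 0.7521
z(FA) = z(H) − d' = 0.7521 − 1.05 = -0.2979
false-alarm rate = Φ(-0.2979) = 0.3829

false-alarm rate = 0.383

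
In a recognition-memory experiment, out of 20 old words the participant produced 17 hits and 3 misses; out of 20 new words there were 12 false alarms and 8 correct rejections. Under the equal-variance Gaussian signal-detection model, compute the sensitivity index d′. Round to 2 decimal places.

H = 17/20 = 0.8500
FA = 12/20 = 0.6000
z(0.8500) = 1.036, z(0.6000) = 0.253
d' = z(H) − z(FA) = 1.036 − 0.253 = 0.783

d′ = 0.78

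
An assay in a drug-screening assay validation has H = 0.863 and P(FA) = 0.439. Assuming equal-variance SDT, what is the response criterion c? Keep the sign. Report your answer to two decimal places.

z(H) = z(0.863) = 1.094
z(FA) = z(0.439) = -0.154
c = −½·[z(H) + z(FA)] = −0.5 × (1.094 + (-0.154)) = -0.470

c = -0.47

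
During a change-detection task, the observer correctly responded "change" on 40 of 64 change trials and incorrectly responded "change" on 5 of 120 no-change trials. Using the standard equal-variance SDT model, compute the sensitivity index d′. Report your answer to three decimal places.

H = 40/64 = 0.6250
FA = 5/120 = 0.0417
z(0.6250) = 0.3186, z(0.0417) = -1.7313
d' = z(H) − z(FA) = 0.3186 − (-1.7313) = 2.0499

d′ = 2.050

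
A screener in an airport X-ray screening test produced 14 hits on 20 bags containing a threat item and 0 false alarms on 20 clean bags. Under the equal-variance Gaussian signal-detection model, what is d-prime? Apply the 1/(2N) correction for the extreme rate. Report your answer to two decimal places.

d-prime = 2.48

The false-alarm rate is 0/20 = 0, so apply the 1/(2N) correction: FA → 1/(2·20) = 0.02500.
z(H) = z(0.70000) = 0.524
z(FA) = z(0.02500) = -1.960
d' = 0.524 − (-1.960) = 2.484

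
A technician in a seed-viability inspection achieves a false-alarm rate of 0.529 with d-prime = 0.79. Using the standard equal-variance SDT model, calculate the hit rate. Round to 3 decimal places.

z(false-alarm rate) = z(0.529) = 0.0728
z(H) = z(FA) + d' = 0.0728 + 0.79 = 0.8628
hit rate = Φ(0.8628) = 0.8059

hit rate = 0.806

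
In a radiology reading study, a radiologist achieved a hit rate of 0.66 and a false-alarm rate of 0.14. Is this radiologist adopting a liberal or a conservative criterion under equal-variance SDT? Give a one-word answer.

conservative

z(H) = 0.412, z(FA) = -1.080
c = −½·(z(H) + z(FA)) = 0.334
c > 0 → conservative criterion (biased toward responding “no”).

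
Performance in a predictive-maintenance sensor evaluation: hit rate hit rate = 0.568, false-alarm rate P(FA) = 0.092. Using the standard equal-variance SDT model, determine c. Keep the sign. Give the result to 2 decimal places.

z(0.568) = 0.171, z(0.092) = -1.329
c = −½·[z(H) + z(FA)] = −0.5 × (0.171 + (-1.329)) = 0.579

c = 0.58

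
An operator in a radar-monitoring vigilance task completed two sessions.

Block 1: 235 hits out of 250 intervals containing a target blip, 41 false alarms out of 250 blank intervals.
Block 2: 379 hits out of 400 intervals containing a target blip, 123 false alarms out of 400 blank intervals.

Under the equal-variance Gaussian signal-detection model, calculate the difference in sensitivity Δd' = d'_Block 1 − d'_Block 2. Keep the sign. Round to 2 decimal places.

Block 1: z(0.9400) = 1.555, z(0.1640) = -0.978, d' = 2.533
Block 2: z(0.9475) = 1.621, z(0.3075) = -0.503, d' = 2.124
Δd' = d'_Block 1 − d'_Block 2 = 2.533 − 2.124 = 0.409
Block 1 has the higher sensitivity.

Δd' = 0.41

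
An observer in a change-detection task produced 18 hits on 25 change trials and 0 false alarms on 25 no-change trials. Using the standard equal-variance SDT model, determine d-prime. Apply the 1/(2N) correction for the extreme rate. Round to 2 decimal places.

The false-alarm rate is 0/25 = 0, so apply the 1/(2N) correction: FA → 1/(2·25) = 0.02000.
z(H) = z(0.72000) = 0.583
z(FA) = z(0.02000) = -2.054
d' = 0.583 − (-2.054) = 2.637

d-prime = 2.64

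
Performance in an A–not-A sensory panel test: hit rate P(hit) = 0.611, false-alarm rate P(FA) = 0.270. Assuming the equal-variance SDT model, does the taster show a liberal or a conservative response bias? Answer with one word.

z(H) = 0.282, z(FA) = -0.613
c = −½·(z(H) + z(FA)) = 0.1655
c > 0 → conservative criterion (biased toward responding “no”).

conservative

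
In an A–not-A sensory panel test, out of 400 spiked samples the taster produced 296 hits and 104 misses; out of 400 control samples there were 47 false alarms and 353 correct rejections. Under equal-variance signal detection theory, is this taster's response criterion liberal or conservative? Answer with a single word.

conservative

z(H) = 0.643, z(FA) = -1.188
c = −½·(z(H) + z(FA)) = 0.2725
c > 0 → conservative criterion (biased toward responding “no”).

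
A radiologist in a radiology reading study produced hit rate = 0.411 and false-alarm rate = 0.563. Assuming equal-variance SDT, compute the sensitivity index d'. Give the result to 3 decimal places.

z(H) = z(0.411) = -0.2250
z(FA) = z(0.563) = 0.1586
d' = z(H) − z(FA) = -0.2250 − 0.1586 = -0.3836

d' = -0.384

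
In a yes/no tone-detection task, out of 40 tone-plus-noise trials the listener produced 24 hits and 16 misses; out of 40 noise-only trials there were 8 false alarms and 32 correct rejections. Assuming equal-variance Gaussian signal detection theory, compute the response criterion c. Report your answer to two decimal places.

c = 0.29

H = 24/40 = 0.6000
FA = 8/40 = 0.2000
z(H) = 0.253
z(FA) = -0.842
c = −½·[z(H) + z(FA)] = −0.5 × (0.253 + (-0.842)) = 0.2945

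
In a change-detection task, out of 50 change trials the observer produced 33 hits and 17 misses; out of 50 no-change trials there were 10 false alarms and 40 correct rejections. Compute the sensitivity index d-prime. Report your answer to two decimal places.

H = 33/50 = 0.6600
FA = 10/50 = 0.2000
z(0.6600) = 0.412, z(0.2000) = -0.842
d' = z(H) − z(FA) = 0.412 − (-0.842) = 1.254

d-prime = 1.25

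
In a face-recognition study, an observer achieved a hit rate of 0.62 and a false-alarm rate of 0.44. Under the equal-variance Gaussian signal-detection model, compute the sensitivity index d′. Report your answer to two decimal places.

z(H) = z(0.62) = 0.305
z(FA) = z(0.44) = -0.151
d' = z(H) − z(FA) = 0.305 − (-0.151) = 0.456

d′ = 0.46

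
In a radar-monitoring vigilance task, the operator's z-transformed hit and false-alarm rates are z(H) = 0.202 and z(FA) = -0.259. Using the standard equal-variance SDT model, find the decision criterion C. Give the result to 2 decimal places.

C = 0.03

c = −½·[z(H) + z(FA)] = −½·(0.202 + (-0.259)) = 0.0285
c > 0: the operator has a conservative response bias.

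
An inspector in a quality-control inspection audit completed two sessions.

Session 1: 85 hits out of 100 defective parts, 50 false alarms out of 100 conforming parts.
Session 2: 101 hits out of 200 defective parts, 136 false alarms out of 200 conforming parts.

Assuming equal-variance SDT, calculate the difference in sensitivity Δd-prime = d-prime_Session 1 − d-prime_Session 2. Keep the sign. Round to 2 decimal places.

Δd-prime = 1.49

Session 1: z(0.8500) = 1.036, z(0.5000) = 0.000, d' = 1.036
Session 2: z(0.5050) = 0.013, z(0.6800) = 0.468, d' = -0.455
Δd' = d'_Session 1 − d'_Session 2 = 1.036 − (-0.455) = 1.491
Session 1 has the higher sensitivity.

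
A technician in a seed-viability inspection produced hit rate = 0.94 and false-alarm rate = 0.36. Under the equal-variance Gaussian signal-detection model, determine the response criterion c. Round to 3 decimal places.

c = -0.598

z(0.94) = 1.5548, z(0.36) = -0.3585
c = −½·[z(H) + z(FA)] = −0.5 × (1.5548 + (-0.3585)) = -0.59815
c < 0: the technician has a liberal response bias.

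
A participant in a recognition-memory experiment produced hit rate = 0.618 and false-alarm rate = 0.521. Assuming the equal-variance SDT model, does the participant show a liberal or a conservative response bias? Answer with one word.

z(H) = 0.300, z(FA) = 0.053
c = −½·(z(H) + z(FA)) = -0.1765
c < 0 → liberal criterion (biased toward responding “yes”).

liberal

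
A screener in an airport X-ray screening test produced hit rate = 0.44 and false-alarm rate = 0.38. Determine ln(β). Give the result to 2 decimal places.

ln β = 0.04

Φ⁻¹(H) = Φ⁻¹(0.44) = -0.151
Φ⁻¹(FA) = Φ⁻¹(0.38) = -0.305
ln β = −½·[z(H)² − z(FA)²] = −0.5 × (0.023 − 0.093) = 0.035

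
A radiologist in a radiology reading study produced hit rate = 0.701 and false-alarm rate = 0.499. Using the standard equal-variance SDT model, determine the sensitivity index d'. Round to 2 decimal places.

Φ⁻¹(H) = 0.527
Φ⁻¹(FA) = -0.003
d' = z(H) − z(FA) = 0.527 − (-0.003) = 0.530

d' = 0.53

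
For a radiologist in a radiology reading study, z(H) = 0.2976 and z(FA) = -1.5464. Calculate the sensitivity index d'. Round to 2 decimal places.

d' = 1.84

d' = z(H) − z(FA) = 0.2976 − (-1.5464) = 1.8440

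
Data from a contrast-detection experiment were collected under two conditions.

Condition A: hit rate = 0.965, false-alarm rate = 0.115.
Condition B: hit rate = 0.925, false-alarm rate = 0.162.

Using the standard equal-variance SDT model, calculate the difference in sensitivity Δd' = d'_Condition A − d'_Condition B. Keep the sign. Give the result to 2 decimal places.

Condition A: z(0.965) = 1.812, z(0.115) = -1.200, d' = 3.012
Condition B: z(0.925) = 1.440, z(0.162) = -0.986, d' = 2.426
Δd' = d'_Condition A − d'_Condition B = 3.012 − 2.426 = 0.586
Condition A has the higher sensitivity.

Δd' = 0.59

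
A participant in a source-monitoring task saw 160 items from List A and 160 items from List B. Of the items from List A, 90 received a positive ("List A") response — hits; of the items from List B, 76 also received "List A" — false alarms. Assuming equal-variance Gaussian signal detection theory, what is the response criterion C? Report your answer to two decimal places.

H = 90/160 = 0.5625
FA = 76/160 = 0.4750
z(H) = z(0.5625) = 0.1573
z(FA) = z(0.4750) = -0.0627
c = −½·[z(H) + z(FA)] = −0.5 × (0.1573 + (-0.0627)) = -0.0473
c < 0: the participant has a liberal response bias.

C = -0.05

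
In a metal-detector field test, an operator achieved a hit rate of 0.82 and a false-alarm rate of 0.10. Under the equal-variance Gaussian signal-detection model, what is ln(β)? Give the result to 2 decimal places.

z(0.82) = 0.915, z(0.10) = -1.282
ln β = −½·[z(H)² − z(FA)²] = −0.5 × (0.837 − 1.644) = 0.4035

ln β = 0.40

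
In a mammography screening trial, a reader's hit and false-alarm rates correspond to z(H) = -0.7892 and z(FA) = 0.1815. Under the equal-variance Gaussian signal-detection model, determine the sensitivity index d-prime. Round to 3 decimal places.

d' = z(H) − z(FA) = -0.7892 − 0.1815 = -0.9707

d-prime = -0.971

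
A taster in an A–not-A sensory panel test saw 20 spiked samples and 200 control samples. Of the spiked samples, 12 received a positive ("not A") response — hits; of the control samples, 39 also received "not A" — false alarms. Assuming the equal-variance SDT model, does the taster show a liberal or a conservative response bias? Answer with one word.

conservative

z(H) = 0.253, z(FA) = -0.860
c = −½·(z(H) + z(FA)) = 0.3035
c > 0 → conservative criterion (biased toward responding “no”).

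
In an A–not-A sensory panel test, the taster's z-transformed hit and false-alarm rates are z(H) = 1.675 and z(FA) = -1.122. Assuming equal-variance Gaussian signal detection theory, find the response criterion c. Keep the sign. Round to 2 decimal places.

c = −½·[z(H) + z(FA)] = −½·(1.675 + (-1.122)) = -0.2765

c = -0.28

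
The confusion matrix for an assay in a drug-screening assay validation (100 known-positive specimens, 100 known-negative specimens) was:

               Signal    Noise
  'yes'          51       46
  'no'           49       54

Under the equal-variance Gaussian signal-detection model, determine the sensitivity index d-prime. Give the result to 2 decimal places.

H = 51/100 = 0.5100
FA = 46/100 = 0.4600
Φ⁻¹(H) = 0.0251
Φ⁻¹(FA) = -0.1004
d' = z(H) − z(FA) = 0.0251 − (-0.1004) = 0.1255

d-prime = 0.13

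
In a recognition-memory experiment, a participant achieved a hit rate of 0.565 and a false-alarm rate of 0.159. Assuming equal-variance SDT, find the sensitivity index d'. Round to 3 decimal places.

d' = 1.162

Φ⁻¹(H) = Φ⁻¹(0.565) = 0.1637
Φ⁻¹(FA) = Φ⁻¹(0.159) = -0.9986
d' = z(H) − z(FA) = 0.1637 − (-0.9986) = 1.1623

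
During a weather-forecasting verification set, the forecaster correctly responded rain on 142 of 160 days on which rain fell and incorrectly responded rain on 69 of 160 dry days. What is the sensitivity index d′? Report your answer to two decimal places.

H = 142/160 = 0.8875
FA = 69/160 = 0.4313
z(H) = 1.213
z(FA) = -0.173
d' = z(H) − z(FA) = 1.213 − (-0.173) = 1.386

d′ = 1.39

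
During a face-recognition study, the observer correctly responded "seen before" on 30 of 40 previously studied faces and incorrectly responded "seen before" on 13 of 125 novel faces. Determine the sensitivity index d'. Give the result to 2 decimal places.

d' = 1.93

H = 30/40 = 0.7500
FA = 13/125 = 0.1040
z(H) = z(0.7500) = 0.6745
z(FA) = z(0.1040) = -1.2591
d' = z(H) − z(FA) = 0.6745 − (-1.2591) = 1.9336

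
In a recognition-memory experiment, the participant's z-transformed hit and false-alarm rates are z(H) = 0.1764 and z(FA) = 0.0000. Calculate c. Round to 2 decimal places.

c = -0.09

c = −½·[z(H) + z(FA)] = −½·(0.1764 + 0.0000) = -0.0882
c < 0: the participant has a liberal response bias.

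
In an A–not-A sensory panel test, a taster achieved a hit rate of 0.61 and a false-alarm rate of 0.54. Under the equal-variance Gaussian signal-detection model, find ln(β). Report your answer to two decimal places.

ln β = -0.03

z(H) = z(0.61) = 0.279
z(FA) = z(0.54) = 0.100
ln β = −½·[z(H)² − z(FA)²] = −0.5 × (0.078 − 0.010) = -0.034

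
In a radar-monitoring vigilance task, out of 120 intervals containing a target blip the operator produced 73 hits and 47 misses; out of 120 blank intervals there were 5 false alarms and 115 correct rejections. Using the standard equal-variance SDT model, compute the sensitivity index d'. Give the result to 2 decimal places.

d' = 2.01

H = 73/120 = 0.6083
FA = 5/120 = 0.0417
Φ⁻¹(H) = 0.275
Φ⁻¹(FA) = -1.731
d' = z(H) − z(FA) = 0.275 − (-1.731) = 2.006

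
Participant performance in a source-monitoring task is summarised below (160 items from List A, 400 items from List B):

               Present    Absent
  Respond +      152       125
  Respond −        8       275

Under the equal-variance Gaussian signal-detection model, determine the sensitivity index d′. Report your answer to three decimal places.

d′ = 2.134

H = 152/160 = 0.9500
FA = 125/400 = 0.3125
z(H) = z(0.9500) = 1.6449
z(FA) = z(0.3125) = -0.4888
d' = z(H) − z(FA) = 1.6449 − (-0.4888) = 2.1337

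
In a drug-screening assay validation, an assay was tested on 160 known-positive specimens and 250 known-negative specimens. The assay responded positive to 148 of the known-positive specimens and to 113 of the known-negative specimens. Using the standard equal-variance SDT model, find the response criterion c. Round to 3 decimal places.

c = -0.659

H = 148/160 = 0.9250
FA = 113/250 = 0.4520
z(H) = z(0.9250) = 1.4395
z(FA) = z(0.4520) = -0.1206
c = −½·[z(H) + z(FA)] = −0.5 × (1.4395 + (-0.1206)) = -0.65945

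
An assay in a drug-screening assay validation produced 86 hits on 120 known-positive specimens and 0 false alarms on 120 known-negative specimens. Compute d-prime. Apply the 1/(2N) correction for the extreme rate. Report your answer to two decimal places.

The false-alarm rate is 0/120 = 0, so apply the 1/(2N) correction: FA → 1/(2·120) = 0.00417.
z(H) = z(0.71667) = 0.573
z(FA) = z(0.00417) = -2.638
d' = 0.573 − (-2.638) = 3.211

d-prime = 3.21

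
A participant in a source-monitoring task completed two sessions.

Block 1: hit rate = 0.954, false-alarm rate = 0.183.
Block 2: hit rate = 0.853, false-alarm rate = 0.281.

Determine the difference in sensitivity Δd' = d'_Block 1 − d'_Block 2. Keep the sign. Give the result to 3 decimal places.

Block 1: z(0.954) = 1.6849, z(0.183) = -0.9040, d' = 2.5889
Block 2: z(0.853) = 1.0494, z(0.281) = -0.5799, d' = 1.6293
Δd' = d'_Block 1 − d'_Block 2 = 2.5889 − 1.6293 = 0.9596
Block 1 has the higher sensitivity.

Δd' = 0.960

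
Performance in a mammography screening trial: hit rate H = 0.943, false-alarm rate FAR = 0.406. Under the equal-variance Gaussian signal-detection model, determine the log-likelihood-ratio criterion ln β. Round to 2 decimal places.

ln β = -1.22

Φ⁻¹(H) = Φ⁻¹(0.943) = 1.580
Φ⁻¹(FA) = Φ⁻¹(0.406) = -0.238
ln β = −½·[z(H)² − z(FA)²] = −0.5 × (2.496 − 0.057) = -1.2195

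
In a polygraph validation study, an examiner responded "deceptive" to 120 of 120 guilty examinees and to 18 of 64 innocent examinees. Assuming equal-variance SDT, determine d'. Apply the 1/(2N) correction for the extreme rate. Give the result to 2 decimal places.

d' = 3.22

The hit rate is 120/120 = 1, so apply the 1/(2N) correction: H → 1 − 1/(2·120) = 0.99583.
z(H) = z(0.99583) = 2.638
z(FA) = z(0.28125) = -0.579
d' = 2.638 − (-0.579) = 3.217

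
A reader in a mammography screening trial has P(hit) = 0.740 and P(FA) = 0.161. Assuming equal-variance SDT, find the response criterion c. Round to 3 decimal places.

c = 0.174

z(H) = z(0.740) = 0.6433
z(FA) = z(0.161) = -0.9904
c = −½·[z(H) + z(FA)] = −0.5 × (0.6433 + (-0.9904)) = 0.17355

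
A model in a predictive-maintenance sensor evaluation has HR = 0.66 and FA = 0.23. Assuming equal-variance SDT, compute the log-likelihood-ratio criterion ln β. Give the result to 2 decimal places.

ln β = 0.19

Φ⁻¹(H) = 0.412
Φ⁻¹(FA) = -0.739
ln β = −½·[z(H)² − z(FA)²] = −0.5 × (0.170 − 0.546) = 0.188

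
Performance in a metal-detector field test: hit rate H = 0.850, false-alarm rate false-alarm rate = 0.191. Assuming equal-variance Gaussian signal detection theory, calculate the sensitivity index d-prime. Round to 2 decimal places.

d-prime = 1.91

z(0.850) = 1.0364, z(0.191) = -0.8742
d' = z(H) − z(FA) = 1.0364 − (-0.8742) = 1.9106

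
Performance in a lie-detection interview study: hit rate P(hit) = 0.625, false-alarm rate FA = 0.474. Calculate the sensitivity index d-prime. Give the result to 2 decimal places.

Φ⁻¹(0.625) = 0.319, Φ⁻¹(0.474) = -0.065
d' = z(H) − z(FA) = 0.319 − (-0.065) = 0.384

d-prime = 0.38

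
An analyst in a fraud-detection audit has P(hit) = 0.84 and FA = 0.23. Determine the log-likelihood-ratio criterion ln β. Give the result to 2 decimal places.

Φ⁻¹(H) = 0.994
Φ⁻¹(FA) = -0.739
ln β = −½·[z(H)² − z(FA)²] = −0.5 × (0.988 − 0.546) = -0.221

ln β = -0.22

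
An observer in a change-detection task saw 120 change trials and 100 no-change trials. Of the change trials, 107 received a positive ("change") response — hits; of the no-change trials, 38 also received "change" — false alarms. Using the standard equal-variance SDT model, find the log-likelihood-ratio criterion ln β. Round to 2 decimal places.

ln β = -0.72

H = 107/120 = 0.8917
FA = 38/100 = 0.3800
Φ⁻¹(H) = 1.236
Φ⁻¹(FA) = -0.305
ln β = −½·[z(H)² − z(FA)²] = −0.5 × (1.528 − 0.093) = -0.7175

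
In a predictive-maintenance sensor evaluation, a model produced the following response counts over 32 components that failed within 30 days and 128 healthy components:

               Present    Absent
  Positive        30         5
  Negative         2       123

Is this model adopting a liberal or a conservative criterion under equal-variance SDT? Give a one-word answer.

z(H) = 1.534, z(FA) = -1.762
c = −½·(z(H) + z(FA)) = 0.114
c > 0 → conservative criterion (biased toward responding “no”).

conservative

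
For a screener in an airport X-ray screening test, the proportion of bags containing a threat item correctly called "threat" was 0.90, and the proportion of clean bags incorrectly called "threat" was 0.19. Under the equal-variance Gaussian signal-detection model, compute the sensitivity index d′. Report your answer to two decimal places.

Φ⁻¹(0.90) = 1.282, Φ⁻¹(0.19) = -0.878
d' = z(H) − z(FA) = 1.282 − (-0.878) = 2.160

d′ = 2.16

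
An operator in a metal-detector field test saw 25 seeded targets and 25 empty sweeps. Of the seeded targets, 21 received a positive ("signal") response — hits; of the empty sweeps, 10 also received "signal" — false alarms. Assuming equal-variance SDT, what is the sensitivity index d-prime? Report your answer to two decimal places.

H = 21/25 = 0.8400
FA = 10/25 = 0.4000
Φ⁻¹(H) = Φ⁻¹(0.8400) = 0.994
Φ⁻¹(FA) = Φ⁻¹(0.4000) = -0.253
d' = z(H) − z(FA) = 0.994 − (-0.253) = 1.247

d-prime = 1.25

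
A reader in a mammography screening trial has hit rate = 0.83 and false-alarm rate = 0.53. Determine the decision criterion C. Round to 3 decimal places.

C = -0.515

z(H) = 0.9542
z(FA) = 0.0753
c = −½·[z(H) + z(FA)] = −0.5 × (0.9542 + 0.0753) = -0.51475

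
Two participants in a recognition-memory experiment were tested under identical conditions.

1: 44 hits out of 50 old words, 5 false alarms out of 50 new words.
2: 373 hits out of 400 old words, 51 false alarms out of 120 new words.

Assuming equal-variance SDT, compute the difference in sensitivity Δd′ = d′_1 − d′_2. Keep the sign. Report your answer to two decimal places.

1: z(0.8800) = 1.175, z(0.1000) = -1.282, d' = 2.457
2: z(0.9325) = 1.495, z(0.4250) = -0.189, d' = 1.684
Δd' = d'_1 − d'_2 = 2.457 − 1.684 = 0.773
1 has the higher sensitivity.

Δd′ = 0.77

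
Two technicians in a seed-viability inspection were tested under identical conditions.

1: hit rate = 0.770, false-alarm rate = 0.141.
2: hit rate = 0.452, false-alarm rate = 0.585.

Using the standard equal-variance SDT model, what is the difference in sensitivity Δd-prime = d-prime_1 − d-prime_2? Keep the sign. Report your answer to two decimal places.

1: z(0.770) = 0.739, z(0.141) = -1.076, d' = 1.815
2: z(0.452) = -0.121, z(0.585) = 0.215, d' = -0.336
Δd' = d'_1 − d'_2 = 1.815 − (-0.336) = 2.151
1 has the higher sensitivity.

Δd-prime = 2.15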